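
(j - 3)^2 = j^2 - 6*j + 9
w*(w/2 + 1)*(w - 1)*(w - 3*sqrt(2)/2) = w^4/2 - 3*sqrt(2)*w^3/4 + w^3/2 - 3*sqrt(2)*w^2/4 - w^2 + 3*sqrt(2)*w/2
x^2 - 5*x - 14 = (x - 7)*(x + 2)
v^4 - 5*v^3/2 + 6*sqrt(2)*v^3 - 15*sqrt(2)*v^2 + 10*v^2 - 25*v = v*(v - 5/2)*(v + sqrt(2))*(v + 5*sqrt(2))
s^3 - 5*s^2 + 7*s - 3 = (s - 3)*(s - 1)^2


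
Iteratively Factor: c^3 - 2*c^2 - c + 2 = (c - 2)*(c^2 - 1) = (c - 2)*(c + 1)*(c - 1)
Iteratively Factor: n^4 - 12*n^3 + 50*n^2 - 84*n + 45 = (n - 5)*(n^3 - 7*n^2 + 15*n - 9) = (n - 5)*(n - 1)*(n^2 - 6*n + 9) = (n - 5)*(n - 3)*(n - 1)*(n - 3)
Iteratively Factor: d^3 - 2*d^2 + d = (d)*(d^2 - 2*d + 1) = d*(d - 1)*(d - 1)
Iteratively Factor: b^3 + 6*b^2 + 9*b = (b)*(b^2 + 6*b + 9) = b*(b + 3)*(b + 3)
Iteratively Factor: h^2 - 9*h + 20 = (h - 4)*(h - 5)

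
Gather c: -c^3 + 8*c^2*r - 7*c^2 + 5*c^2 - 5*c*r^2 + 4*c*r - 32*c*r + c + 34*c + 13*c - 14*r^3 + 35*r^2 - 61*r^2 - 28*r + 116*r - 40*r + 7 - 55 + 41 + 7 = -c^3 + c^2*(8*r - 2) + c*(-5*r^2 - 28*r + 48) - 14*r^3 - 26*r^2 + 48*r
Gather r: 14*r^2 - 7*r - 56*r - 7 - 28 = 14*r^2 - 63*r - 35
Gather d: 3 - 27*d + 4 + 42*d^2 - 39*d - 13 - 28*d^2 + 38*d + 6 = 14*d^2 - 28*d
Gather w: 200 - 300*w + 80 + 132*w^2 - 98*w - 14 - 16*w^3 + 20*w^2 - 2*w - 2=-16*w^3 + 152*w^2 - 400*w + 264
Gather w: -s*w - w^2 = -s*w - w^2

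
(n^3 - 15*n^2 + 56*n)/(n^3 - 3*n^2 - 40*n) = (n - 7)/(n + 5)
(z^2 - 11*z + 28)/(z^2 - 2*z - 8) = (z - 7)/(z + 2)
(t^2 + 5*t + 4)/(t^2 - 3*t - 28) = (t + 1)/(t - 7)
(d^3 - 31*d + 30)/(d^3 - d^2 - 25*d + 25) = (d + 6)/(d + 5)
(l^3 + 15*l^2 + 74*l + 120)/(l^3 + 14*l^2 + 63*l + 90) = (l + 4)/(l + 3)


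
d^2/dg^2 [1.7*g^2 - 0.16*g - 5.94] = 3.40000000000000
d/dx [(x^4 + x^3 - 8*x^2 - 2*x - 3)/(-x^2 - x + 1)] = (-2*x^5 - 4*x^4 + 2*x^3 + 9*x^2 - 22*x - 5)/(x^4 + 2*x^3 - x^2 - 2*x + 1)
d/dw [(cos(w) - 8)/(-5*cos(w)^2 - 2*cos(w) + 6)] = 5*(sin(w)^2 + 16*cos(w) + 1)*sin(w)/(-5*sin(w)^2 + 2*cos(w) - 1)^2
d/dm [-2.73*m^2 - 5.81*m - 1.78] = -5.46*m - 5.81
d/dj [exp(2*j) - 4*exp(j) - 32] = 2*(exp(j) - 2)*exp(j)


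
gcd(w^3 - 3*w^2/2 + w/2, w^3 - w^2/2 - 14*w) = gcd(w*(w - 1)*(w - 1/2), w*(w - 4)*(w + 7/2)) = w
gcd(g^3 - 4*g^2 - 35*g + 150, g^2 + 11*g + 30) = g + 6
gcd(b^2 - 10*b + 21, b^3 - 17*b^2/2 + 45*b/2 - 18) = b - 3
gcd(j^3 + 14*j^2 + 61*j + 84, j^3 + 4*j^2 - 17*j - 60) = j + 3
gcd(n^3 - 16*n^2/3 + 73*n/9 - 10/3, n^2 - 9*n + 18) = n - 3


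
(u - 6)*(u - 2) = u^2 - 8*u + 12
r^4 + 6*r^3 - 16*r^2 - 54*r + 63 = (r - 3)*(r - 1)*(r + 3)*(r + 7)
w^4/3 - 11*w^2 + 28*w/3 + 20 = (w/3 + 1/3)*(w - 5)*(w - 2)*(w + 6)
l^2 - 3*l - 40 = (l - 8)*(l + 5)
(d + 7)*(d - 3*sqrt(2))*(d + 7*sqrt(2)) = d^3 + 4*sqrt(2)*d^2 + 7*d^2 - 42*d + 28*sqrt(2)*d - 294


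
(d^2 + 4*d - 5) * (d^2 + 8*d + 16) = d^4 + 12*d^3 + 43*d^2 + 24*d - 80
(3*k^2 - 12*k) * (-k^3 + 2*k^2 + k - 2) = -3*k^5 + 18*k^4 - 21*k^3 - 18*k^2 + 24*k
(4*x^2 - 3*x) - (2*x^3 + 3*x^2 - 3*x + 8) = -2*x^3 + x^2 - 8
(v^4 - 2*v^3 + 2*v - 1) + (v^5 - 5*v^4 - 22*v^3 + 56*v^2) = v^5 - 4*v^4 - 24*v^3 + 56*v^2 + 2*v - 1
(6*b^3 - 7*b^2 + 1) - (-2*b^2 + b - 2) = 6*b^3 - 5*b^2 - b + 3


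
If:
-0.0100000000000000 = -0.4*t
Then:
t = 0.02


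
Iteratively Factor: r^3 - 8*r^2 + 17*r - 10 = (r - 5)*(r^2 - 3*r + 2) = (r - 5)*(r - 1)*(r - 2)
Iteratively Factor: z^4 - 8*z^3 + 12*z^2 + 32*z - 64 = (z - 4)*(z^3 - 4*z^2 - 4*z + 16) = (z - 4)*(z + 2)*(z^2 - 6*z + 8) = (z - 4)^2*(z + 2)*(z - 2)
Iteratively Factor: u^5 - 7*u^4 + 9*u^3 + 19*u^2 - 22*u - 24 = (u - 4)*(u^4 - 3*u^3 - 3*u^2 + 7*u + 6) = (u - 4)*(u - 2)*(u^3 - u^2 - 5*u - 3) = (u - 4)*(u - 3)*(u - 2)*(u^2 + 2*u + 1) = (u - 4)*(u - 3)*(u - 2)*(u + 1)*(u + 1)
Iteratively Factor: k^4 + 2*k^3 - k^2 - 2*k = (k + 2)*(k^3 - k) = k*(k + 2)*(k^2 - 1) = k*(k - 1)*(k + 2)*(k + 1)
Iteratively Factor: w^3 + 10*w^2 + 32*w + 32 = (w + 4)*(w^2 + 6*w + 8) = (w + 4)^2*(w + 2)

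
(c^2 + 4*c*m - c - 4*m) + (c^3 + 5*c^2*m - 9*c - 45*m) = c^3 + 5*c^2*m + c^2 + 4*c*m - 10*c - 49*m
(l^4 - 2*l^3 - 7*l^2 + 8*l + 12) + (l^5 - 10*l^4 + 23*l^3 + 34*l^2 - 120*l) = l^5 - 9*l^4 + 21*l^3 + 27*l^2 - 112*l + 12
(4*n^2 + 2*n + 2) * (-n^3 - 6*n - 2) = -4*n^5 - 2*n^4 - 26*n^3 - 20*n^2 - 16*n - 4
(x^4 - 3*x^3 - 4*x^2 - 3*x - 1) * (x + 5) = x^5 + 2*x^4 - 19*x^3 - 23*x^2 - 16*x - 5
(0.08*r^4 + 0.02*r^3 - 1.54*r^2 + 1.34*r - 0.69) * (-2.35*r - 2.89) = -0.188*r^5 - 0.2782*r^4 + 3.5612*r^3 + 1.3016*r^2 - 2.2511*r + 1.9941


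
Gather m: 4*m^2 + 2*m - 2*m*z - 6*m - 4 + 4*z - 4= 4*m^2 + m*(-2*z - 4) + 4*z - 8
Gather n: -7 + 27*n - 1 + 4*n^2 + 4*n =4*n^2 + 31*n - 8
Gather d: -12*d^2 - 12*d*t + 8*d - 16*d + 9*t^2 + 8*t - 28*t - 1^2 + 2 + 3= -12*d^2 + d*(-12*t - 8) + 9*t^2 - 20*t + 4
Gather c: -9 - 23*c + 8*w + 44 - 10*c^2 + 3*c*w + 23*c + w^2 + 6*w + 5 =-10*c^2 + 3*c*w + w^2 + 14*w + 40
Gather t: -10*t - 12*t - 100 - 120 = -22*t - 220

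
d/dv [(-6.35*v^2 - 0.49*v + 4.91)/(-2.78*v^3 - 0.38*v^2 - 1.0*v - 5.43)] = (-17.653*v^4 - 2.7244*v^3 + 47.1132*v^2 + 72.6926*v + 7.5707)/(7.7284*v^6 + 2.1128*v^5 + 5.7044*v^4 + 30.9508*v^3 + 5.1268*v^2 + 10.86*v + 29.4849)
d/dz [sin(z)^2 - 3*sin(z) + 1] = (2*sin(z) - 3)*cos(z)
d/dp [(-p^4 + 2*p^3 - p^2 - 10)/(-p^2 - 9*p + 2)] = (2*p^5 + 25*p^4 - 44*p^3 + 21*p^2 - 24*p - 90)/(p^4 + 18*p^3 + 77*p^2 - 36*p + 4)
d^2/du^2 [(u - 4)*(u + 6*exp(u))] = 6*u*exp(u) - 12*exp(u) + 2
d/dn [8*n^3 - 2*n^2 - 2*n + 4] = 24*n^2 - 4*n - 2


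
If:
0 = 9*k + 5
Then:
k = -5/9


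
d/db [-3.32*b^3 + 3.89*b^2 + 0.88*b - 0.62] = -9.96*b^2 + 7.78*b + 0.88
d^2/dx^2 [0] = 0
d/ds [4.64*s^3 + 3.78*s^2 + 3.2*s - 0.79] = 13.92*s^2 + 7.56*s + 3.2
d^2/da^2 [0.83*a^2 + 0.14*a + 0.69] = 1.66000000000000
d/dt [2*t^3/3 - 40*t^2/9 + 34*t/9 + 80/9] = 2*t^2 - 80*t/9 + 34/9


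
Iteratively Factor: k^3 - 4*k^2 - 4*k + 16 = (k + 2)*(k^2 - 6*k + 8) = (k - 4)*(k + 2)*(k - 2)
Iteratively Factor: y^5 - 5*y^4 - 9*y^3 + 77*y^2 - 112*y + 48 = (y - 1)*(y^4 - 4*y^3 - 13*y^2 + 64*y - 48) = (y - 3)*(y - 1)*(y^3 - y^2 - 16*y + 16) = (y - 3)*(y - 1)*(y + 4)*(y^2 - 5*y + 4) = (y - 4)*(y - 3)*(y - 1)*(y + 4)*(y - 1)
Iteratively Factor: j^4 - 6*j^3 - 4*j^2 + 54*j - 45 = (j + 3)*(j^3 - 9*j^2 + 23*j - 15) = (j - 1)*(j + 3)*(j^2 - 8*j + 15) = (j - 3)*(j - 1)*(j + 3)*(j - 5)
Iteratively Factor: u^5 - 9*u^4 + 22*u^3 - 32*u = (u - 4)*(u^4 - 5*u^3 + 2*u^2 + 8*u) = (u - 4)*(u - 2)*(u^3 - 3*u^2 - 4*u) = (u - 4)*(u - 2)*(u + 1)*(u^2 - 4*u) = u*(u - 4)*(u - 2)*(u + 1)*(u - 4)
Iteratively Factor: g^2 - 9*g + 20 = (g - 4)*(g - 5)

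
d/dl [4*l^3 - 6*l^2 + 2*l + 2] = 12*l^2 - 12*l + 2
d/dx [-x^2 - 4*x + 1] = -2*x - 4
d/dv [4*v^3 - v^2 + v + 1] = 12*v^2 - 2*v + 1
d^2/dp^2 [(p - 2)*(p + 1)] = 2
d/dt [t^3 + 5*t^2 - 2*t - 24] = 3*t^2 + 10*t - 2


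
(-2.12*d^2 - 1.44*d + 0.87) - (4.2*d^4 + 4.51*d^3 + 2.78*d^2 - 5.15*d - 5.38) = -4.2*d^4 - 4.51*d^3 - 4.9*d^2 + 3.71*d + 6.25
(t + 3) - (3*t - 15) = 18 - 2*t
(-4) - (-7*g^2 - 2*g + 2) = 7*g^2 + 2*g - 6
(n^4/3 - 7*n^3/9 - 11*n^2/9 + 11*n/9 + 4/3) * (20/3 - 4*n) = -4*n^5/3 + 16*n^4/3 - 8*n^3/27 - 352*n^2/27 + 76*n/27 + 80/9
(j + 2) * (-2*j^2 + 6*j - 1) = -2*j^3 + 2*j^2 + 11*j - 2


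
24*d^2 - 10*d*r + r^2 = (-6*d + r)*(-4*d + r)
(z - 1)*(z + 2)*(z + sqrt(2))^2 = z^4 + z^3 + 2*sqrt(2)*z^3 + 2*sqrt(2)*z^2 - 4*sqrt(2)*z + 2*z - 4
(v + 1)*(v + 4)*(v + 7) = v^3 + 12*v^2 + 39*v + 28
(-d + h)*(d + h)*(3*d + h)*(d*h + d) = -3*d^4*h - 3*d^4 - d^3*h^2 - d^3*h + 3*d^2*h^3 + 3*d^2*h^2 + d*h^4 + d*h^3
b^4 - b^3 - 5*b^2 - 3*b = b*(b - 3)*(b + 1)^2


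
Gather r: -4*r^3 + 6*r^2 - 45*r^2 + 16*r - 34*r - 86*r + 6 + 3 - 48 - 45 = -4*r^3 - 39*r^2 - 104*r - 84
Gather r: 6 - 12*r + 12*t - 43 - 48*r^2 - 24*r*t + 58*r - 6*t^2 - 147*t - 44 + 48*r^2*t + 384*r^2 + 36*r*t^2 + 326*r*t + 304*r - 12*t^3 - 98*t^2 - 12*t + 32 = r^2*(48*t + 336) + r*(36*t^2 + 302*t + 350) - 12*t^3 - 104*t^2 - 147*t - 49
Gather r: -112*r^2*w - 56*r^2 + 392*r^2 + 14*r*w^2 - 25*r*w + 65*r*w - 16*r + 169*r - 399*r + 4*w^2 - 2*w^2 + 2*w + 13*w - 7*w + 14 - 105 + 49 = r^2*(336 - 112*w) + r*(14*w^2 + 40*w - 246) + 2*w^2 + 8*w - 42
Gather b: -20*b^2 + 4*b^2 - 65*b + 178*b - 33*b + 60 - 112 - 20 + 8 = -16*b^2 + 80*b - 64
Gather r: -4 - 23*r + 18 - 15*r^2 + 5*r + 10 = -15*r^2 - 18*r + 24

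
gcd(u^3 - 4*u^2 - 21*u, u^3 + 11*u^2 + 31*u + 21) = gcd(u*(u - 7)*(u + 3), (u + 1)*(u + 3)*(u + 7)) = u + 3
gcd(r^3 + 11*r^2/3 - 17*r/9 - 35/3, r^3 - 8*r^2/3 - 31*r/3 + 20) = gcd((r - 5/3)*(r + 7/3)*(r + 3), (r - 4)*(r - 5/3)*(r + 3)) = r^2 + 4*r/3 - 5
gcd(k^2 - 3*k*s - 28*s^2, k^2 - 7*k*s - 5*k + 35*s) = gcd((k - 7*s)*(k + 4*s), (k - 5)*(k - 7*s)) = -k + 7*s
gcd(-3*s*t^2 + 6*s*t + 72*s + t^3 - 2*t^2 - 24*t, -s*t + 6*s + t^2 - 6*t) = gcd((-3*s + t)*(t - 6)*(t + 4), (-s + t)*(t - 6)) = t - 6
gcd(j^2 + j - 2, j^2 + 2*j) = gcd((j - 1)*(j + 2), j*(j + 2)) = j + 2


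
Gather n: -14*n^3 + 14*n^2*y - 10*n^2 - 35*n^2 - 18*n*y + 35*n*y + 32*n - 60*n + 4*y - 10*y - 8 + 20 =-14*n^3 + n^2*(14*y - 45) + n*(17*y - 28) - 6*y + 12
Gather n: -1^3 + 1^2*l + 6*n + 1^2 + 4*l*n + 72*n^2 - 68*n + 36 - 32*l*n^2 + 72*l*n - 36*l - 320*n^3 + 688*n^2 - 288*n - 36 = -35*l - 320*n^3 + n^2*(760 - 32*l) + n*(76*l - 350)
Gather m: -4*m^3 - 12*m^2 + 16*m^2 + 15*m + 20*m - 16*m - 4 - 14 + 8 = -4*m^3 + 4*m^2 + 19*m - 10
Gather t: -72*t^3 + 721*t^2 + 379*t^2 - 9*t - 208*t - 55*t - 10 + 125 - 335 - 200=-72*t^3 + 1100*t^2 - 272*t - 420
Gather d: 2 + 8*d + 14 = 8*d + 16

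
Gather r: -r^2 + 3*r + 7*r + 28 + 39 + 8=-r^2 + 10*r + 75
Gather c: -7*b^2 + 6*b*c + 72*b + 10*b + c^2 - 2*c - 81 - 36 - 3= -7*b^2 + 82*b + c^2 + c*(6*b - 2) - 120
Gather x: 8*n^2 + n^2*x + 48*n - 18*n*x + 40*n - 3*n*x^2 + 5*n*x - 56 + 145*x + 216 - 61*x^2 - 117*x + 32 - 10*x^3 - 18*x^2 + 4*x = 8*n^2 + 88*n - 10*x^3 + x^2*(-3*n - 79) + x*(n^2 - 13*n + 32) + 192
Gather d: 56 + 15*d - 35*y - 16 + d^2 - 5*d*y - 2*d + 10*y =d^2 + d*(13 - 5*y) - 25*y + 40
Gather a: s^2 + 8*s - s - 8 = s^2 + 7*s - 8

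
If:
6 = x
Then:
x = 6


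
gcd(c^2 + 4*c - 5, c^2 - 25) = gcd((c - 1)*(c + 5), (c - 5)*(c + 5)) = c + 5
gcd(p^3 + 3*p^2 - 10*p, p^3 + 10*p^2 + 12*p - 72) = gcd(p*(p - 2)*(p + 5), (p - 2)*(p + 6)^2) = p - 2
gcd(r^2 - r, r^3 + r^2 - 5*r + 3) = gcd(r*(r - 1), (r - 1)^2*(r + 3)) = r - 1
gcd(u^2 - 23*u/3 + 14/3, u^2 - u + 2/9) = u - 2/3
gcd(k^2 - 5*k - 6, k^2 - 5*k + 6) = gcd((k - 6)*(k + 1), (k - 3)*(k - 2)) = 1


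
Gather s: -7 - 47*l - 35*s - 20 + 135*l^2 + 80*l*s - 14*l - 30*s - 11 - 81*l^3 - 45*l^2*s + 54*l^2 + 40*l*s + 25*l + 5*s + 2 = -81*l^3 + 189*l^2 - 36*l + s*(-45*l^2 + 120*l - 60) - 36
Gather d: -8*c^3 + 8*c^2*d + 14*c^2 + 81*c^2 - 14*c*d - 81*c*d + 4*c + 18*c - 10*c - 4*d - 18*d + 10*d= -8*c^3 + 95*c^2 + 12*c + d*(8*c^2 - 95*c - 12)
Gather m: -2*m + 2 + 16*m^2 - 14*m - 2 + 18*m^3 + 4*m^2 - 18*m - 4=18*m^3 + 20*m^2 - 34*m - 4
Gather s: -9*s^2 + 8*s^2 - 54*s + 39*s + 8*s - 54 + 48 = -s^2 - 7*s - 6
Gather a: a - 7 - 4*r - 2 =a - 4*r - 9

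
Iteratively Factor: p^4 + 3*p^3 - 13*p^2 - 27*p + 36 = (p + 3)*(p^3 - 13*p + 12) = (p - 1)*(p + 3)*(p^2 + p - 12) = (p - 1)*(p + 3)*(p + 4)*(p - 3)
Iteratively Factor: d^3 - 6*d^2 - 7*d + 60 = (d - 4)*(d^2 - 2*d - 15) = (d - 5)*(d - 4)*(d + 3)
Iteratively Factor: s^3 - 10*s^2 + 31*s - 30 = (s - 3)*(s^2 - 7*s + 10) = (s - 3)*(s - 2)*(s - 5)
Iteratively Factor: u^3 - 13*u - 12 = (u + 3)*(u^2 - 3*u - 4) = (u + 1)*(u + 3)*(u - 4)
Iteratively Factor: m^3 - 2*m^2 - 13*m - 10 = (m + 1)*(m^2 - 3*m - 10) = (m - 5)*(m + 1)*(m + 2)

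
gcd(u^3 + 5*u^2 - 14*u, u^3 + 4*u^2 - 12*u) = u^2 - 2*u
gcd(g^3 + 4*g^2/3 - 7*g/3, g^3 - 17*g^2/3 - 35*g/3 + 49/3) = g^2 + 4*g/3 - 7/3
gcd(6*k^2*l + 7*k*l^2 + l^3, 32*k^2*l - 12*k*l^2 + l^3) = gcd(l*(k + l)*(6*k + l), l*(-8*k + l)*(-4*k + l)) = l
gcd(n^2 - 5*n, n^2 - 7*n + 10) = n - 5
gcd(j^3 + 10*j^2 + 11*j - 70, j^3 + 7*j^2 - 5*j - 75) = j + 5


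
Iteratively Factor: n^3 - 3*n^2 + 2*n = (n)*(n^2 - 3*n + 2) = n*(n - 1)*(n - 2)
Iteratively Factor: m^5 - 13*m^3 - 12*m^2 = (m)*(m^4 - 13*m^2 - 12*m) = m*(m - 4)*(m^3 + 4*m^2 + 3*m) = m*(m - 4)*(m + 1)*(m^2 + 3*m) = m*(m - 4)*(m + 1)*(m + 3)*(m)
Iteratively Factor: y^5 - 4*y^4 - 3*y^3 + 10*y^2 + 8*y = (y - 4)*(y^4 - 3*y^2 - 2*y) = y*(y - 4)*(y^3 - 3*y - 2) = y*(y - 4)*(y + 1)*(y^2 - y - 2) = y*(y - 4)*(y - 2)*(y + 1)*(y + 1)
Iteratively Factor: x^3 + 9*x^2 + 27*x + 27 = (x + 3)*(x^2 + 6*x + 9) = (x + 3)^2*(x + 3)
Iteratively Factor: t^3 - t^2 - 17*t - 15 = (t + 1)*(t^2 - 2*t - 15) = (t - 5)*(t + 1)*(t + 3)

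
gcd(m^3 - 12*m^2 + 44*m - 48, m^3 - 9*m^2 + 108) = m - 6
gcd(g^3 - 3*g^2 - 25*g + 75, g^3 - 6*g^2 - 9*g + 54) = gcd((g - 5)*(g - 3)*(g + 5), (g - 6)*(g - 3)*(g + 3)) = g - 3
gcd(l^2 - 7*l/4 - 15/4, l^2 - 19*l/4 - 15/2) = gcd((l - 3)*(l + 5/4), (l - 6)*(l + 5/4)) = l + 5/4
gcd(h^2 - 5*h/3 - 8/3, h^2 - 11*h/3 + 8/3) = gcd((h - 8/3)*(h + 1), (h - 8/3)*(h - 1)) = h - 8/3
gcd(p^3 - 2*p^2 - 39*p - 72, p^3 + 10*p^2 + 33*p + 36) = p^2 + 6*p + 9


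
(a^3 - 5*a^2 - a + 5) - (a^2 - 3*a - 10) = a^3 - 6*a^2 + 2*a + 15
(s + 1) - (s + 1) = 0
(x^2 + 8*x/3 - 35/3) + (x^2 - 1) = 2*x^2 + 8*x/3 - 38/3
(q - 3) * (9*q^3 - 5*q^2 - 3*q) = 9*q^4 - 32*q^3 + 12*q^2 + 9*q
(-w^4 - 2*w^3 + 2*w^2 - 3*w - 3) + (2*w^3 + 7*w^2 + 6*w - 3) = -w^4 + 9*w^2 + 3*w - 6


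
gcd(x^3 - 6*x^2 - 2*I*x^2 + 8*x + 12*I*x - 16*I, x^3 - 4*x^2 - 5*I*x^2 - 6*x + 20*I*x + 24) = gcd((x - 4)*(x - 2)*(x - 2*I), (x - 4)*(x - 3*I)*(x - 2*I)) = x^2 + x*(-4 - 2*I) + 8*I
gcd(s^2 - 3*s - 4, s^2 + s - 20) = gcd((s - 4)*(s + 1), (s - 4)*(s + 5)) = s - 4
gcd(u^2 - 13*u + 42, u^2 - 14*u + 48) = u - 6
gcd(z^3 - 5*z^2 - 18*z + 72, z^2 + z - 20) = 1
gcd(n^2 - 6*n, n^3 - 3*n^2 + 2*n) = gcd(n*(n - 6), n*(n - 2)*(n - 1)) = n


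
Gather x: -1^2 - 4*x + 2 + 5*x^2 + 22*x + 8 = 5*x^2 + 18*x + 9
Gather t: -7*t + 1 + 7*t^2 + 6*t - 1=7*t^2 - t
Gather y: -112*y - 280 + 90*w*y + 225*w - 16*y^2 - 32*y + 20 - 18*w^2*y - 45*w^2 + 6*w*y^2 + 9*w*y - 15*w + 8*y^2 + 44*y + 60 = -45*w^2 + 210*w + y^2*(6*w - 8) + y*(-18*w^2 + 99*w - 100) - 200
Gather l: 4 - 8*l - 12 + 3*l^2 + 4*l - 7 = 3*l^2 - 4*l - 15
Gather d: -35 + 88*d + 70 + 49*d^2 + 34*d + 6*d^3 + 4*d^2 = 6*d^3 + 53*d^2 + 122*d + 35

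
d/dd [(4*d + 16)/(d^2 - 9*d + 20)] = 4*(-d^2 - 8*d + 56)/(d^4 - 18*d^3 + 121*d^2 - 360*d + 400)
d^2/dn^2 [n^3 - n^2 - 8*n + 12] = 6*n - 2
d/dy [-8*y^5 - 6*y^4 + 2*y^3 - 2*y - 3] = -40*y^4 - 24*y^3 + 6*y^2 - 2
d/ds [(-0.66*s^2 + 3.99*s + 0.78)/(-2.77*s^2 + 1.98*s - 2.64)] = (9.7455*s^2 + 7.806*s - 12.078)/(7.6729*s^4 - 10.9692*s^3 + 18.546*s^2 - 10.4544*s + 6.9696)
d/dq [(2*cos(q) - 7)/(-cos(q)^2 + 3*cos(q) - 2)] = (14*cos(q) - cos(2*q) - 18)*sin(q)/((cos(q) - 2)^2*(cos(q) - 1)^2)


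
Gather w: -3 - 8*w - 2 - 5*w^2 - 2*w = -5*w^2 - 10*w - 5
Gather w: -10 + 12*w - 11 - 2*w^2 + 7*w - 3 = -2*w^2 + 19*w - 24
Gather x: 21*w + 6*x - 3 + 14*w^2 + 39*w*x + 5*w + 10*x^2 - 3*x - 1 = 14*w^2 + 26*w + 10*x^2 + x*(39*w + 3) - 4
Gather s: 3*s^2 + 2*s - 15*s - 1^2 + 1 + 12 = 3*s^2 - 13*s + 12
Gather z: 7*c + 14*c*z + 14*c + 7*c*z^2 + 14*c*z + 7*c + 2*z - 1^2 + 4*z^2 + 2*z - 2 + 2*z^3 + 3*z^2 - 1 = 28*c + 2*z^3 + z^2*(7*c + 7) + z*(28*c + 4) - 4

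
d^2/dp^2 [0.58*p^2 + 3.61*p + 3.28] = 1.16000000000000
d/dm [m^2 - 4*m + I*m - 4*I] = 2*m - 4 + I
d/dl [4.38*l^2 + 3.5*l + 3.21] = 8.76*l + 3.5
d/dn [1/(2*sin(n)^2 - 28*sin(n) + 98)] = -cos(n)/(sin(n) - 7)^3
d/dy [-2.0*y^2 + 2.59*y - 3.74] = 2.59 - 4.0*y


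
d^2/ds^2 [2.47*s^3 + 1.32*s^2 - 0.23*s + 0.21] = 14.82*s + 2.64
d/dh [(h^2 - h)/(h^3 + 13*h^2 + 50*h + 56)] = (-h^4 + 2*h^3 + 63*h^2 + 112*h - 56)/(h^6 + 26*h^5 + 269*h^4 + 1412*h^3 + 3956*h^2 + 5600*h + 3136)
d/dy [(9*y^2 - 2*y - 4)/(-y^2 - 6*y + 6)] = 4*(-14*y^2 + 25*y - 9)/(y^4 + 12*y^3 + 24*y^2 - 72*y + 36)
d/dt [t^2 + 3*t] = 2*t + 3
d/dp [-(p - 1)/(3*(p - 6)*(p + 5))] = (p^2 - 2*p + 31)/(3*(p^4 - 2*p^3 - 59*p^2 + 60*p + 900))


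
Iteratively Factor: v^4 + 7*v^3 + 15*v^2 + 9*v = (v + 3)*(v^3 + 4*v^2 + 3*v) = (v + 1)*(v + 3)*(v^2 + 3*v) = v*(v + 1)*(v + 3)*(v + 3)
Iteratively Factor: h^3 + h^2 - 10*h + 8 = (h + 4)*(h^2 - 3*h + 2) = (h - 2)*(h + 4)*(h - 1)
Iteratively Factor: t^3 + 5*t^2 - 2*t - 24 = (t + 4)*(t^2 + t - 6) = (t + 3)*(t + 4)*(t - 2)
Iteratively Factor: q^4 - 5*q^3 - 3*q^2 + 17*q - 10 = (q - 1)*(q^3 - 4*q^2 - 7*q + 10) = (q - 1)*(q + 2)*(q^2 - 6*q + 5) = (q - 1)^2*(q + 2)*(q - 5)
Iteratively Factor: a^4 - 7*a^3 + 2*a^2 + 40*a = (a - 5)*(a^3 - 2*a^2 - 8*a) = (a - 5)*(a + 2)*(a^2 - 4*a) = (a - 5)*(a - 4)*(a + 2)*(a)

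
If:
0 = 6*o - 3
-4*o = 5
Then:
No Solution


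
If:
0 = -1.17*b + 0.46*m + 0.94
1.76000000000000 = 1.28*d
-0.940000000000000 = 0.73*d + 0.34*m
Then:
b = -1.44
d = 1.38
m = -5.72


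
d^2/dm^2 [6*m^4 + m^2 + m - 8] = 72*m^2 + 2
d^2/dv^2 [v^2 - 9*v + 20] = 2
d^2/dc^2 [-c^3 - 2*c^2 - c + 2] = -6*c - 4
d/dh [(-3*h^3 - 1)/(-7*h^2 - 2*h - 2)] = (h^2*(63*h^2 + 18*h + 18) - 2*(7*h + 1)*(3*h^3 + 1))/(7*h^2 + 2*h + 2)^2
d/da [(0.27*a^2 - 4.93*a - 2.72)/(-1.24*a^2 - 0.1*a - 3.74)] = (-6.1402*a^2 - 8.7652*a + 18.1662)/(1.5376*a^4 + 0.248*a^3 + 9.2852*a^2 + 0.748*a + 13.9876)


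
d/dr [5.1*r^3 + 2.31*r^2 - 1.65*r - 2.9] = 15.3*r^2 + 4.62*r - 1.65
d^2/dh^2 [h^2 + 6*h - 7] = 2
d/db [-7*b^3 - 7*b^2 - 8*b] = -21*b^2 - 14*b - 8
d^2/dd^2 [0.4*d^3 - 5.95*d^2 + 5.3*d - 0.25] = 2.4*d - 11.9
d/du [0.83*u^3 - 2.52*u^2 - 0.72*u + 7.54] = 2.49*u^2 - 5.04*u - 0.72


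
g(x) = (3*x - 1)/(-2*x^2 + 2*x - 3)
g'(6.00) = 0.05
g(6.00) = -0.27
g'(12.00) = 0.01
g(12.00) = -0.13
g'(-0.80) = 0.00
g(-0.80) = 0.58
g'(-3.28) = 0.07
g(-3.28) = 0.35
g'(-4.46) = 0.05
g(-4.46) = 0.28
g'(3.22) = 0.14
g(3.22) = -0.50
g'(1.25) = -0.20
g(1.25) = -0.76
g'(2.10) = 0.19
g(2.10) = -0.70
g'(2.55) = 0.18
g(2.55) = -0.61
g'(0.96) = -0.62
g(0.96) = -0.64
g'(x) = (3*x - 1)*(4*x - 2)/(-2*x^2 + 2*x - 3)^2 + 3/(-2*x^2 + 2*x - 3)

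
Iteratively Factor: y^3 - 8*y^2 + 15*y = (y)*(y^2 - 8*y + 15) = y*(y - 5)*(y - 3)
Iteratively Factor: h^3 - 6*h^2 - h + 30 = (h - 3)*(h^2 - 3*h - 10) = (h - 5)*(h - 3)*(h + 2)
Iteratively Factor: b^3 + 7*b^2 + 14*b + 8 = (b + 4)*(b^2 + 3*b + 2) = (b + 1)*(b + 4)*(b + 2)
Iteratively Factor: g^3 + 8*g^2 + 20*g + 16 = (g + 2)*(g^2 + 6*g + 8) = (g + 2)^2*(g + 4)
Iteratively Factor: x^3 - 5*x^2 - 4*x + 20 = (x - 5)*(x^2 - 4) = (x - 5)*(x + 2)*(x - 2)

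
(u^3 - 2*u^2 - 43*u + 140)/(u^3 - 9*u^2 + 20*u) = (u + 7)/u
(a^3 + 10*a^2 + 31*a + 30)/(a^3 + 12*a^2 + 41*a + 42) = (a + 5)/(a + 7)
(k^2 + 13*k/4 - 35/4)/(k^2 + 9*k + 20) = (k - 7/4)/(k + 4)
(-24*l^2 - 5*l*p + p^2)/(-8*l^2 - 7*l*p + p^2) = (3*l + p)/(l + p)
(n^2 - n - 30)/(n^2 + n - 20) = (n - 6)/(n - 4)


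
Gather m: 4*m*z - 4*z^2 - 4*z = 4*m*z - 4*z^2 - 4*z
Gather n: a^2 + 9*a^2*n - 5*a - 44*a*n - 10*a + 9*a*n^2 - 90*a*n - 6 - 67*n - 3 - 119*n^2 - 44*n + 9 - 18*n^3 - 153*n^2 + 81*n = a^2 - 15*a - 18*n^3 + n^2*(9*a - 272) + n*(9*a^2 - 134*a - 30)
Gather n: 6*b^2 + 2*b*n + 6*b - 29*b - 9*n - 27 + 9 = 6*b^2 - 23*b + n*(2*b - 9) - 18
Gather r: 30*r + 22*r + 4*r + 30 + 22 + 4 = 56*r + 56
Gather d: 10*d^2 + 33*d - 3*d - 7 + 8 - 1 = 10*d^2 + 30*d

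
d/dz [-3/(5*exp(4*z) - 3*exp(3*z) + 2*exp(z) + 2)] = (60*exp(3*z) - 27*exp(2*z) + 6)*exp(z)/(5*exp(4*z) - 3*exp(3*z) + 2*exp(z) + 2)^2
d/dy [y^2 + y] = 2*y + 1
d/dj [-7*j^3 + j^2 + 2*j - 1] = -21*j^2 + 2*j + 2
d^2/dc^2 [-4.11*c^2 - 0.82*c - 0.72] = -8.22000000000000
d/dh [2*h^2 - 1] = 4*h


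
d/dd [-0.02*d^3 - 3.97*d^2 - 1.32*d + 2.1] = -0.06*d^2 - 7.94*d - 1.32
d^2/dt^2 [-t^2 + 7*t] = -2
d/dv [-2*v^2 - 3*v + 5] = -4*v - 3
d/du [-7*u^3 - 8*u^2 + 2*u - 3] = -21*u^2 - 16*u + 2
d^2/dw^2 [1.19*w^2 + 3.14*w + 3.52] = 2.38000000000000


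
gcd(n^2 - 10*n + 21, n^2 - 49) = n - 7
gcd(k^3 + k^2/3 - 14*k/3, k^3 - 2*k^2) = k^2 - 2*k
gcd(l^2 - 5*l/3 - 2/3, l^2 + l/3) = l + 1/3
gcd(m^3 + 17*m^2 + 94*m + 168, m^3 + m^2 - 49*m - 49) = m + 7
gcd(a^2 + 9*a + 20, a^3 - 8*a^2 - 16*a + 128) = a + 4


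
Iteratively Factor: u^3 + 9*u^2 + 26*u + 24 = (u + 4)*(u^2 + 5*u + 6) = (u + 2)*(u + 4)*(u + 3)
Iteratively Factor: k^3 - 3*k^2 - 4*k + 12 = (k + 2)*(k^2 - 5*k + 6) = (k - 2)*(k + 2)*(k - 3)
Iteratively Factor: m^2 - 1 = (m - 1)*(m + 1)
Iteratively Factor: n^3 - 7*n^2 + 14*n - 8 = (n - 1)*(n^2 - 6*n + 8) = (n - 2)*(n - 1)*(n - 4)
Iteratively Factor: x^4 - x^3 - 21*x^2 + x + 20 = (x + 1)*(x^3 - 2*x^2 - 19*x + 20) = (x - 1)*(x + 1)*(x^2 - x - 20) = (x - 1)*(x + 1)*(x + 4)*(x - 5)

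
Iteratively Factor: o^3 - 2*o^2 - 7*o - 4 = (o + 1)*(o^2 - 3*o - 4) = (o - 4)*(o + 1)*(o + 1)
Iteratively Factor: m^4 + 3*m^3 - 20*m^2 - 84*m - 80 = (m - 5)*(m^3 + 8*m^2 + 20*m + 16) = (m - 5)*(m + 4)*(m^2 + 4*m + 4) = (m - 5)*(m + 2)*(m + 4)*(m + 2)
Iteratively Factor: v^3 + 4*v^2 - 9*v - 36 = (v + 3)*(v^2 + v - 12) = (v - 3)*(v + 3)*(v + 4)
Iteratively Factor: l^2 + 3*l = (l + 3)*(l)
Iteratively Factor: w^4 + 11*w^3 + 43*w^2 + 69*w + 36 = (w + 3)*(w^3 + 8*w^2 + 19*w + 12) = (w + 1)*(w + 3)*(w^2 + 7*w + 12) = (w + 1)*(w + 3)^2*(w + 4)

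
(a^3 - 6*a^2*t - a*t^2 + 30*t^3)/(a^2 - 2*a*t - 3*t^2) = (a^2 - 3*a*t - 10*t^2)/(a + t)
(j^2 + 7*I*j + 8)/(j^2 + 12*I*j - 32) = (j - I)/(j + 4*I)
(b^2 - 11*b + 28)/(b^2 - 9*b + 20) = (b - 7)/(b - 5)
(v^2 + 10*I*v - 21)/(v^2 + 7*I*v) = (v + 3*I)/v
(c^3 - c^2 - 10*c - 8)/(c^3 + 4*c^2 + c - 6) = (c^2 - 3*c - 4)/(c^2 + 2*c - 3)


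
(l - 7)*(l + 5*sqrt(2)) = l^2 - 7*l + 5*sqrt(2)*l - 35*sqrt(2)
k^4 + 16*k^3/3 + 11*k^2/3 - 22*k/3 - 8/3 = (k - 1)*(k + 1/3)*(k + 2)*(k + 4)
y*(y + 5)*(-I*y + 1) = -I*y^3 + y^2 - 5*I*y^2 + 5*y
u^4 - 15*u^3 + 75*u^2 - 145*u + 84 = (u - 7)*(u - 4)*(u - 3)*(u - 1)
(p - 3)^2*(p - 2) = p^3 - 8*p^2 + 21*p - 18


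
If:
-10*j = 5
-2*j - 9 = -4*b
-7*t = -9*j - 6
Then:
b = 2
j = -1/2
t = 3/14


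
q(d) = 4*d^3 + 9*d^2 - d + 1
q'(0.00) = -1.00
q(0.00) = 1.00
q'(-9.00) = 809.00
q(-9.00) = -2177.00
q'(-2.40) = 24.92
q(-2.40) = -0.06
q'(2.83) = 146.05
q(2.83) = 160.91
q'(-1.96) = 9.82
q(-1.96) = 7.42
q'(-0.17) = -3.71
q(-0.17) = 1.41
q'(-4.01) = 119.78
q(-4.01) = -108.19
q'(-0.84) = -7.65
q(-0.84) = 5.82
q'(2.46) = 115.90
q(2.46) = 112.55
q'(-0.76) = -7.75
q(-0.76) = 5.20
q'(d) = 12*d^2 + 18*d - 1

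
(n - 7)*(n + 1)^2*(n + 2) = n^4 - 3*n^3 - 23*n^2 - 33*n - 14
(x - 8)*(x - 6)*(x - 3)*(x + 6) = x^4 - 11*x^3 - 12*x^2 + 396*x - 864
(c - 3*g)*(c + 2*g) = c^2 - c*g - 6*g^2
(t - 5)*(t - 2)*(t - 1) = t^3 - 8*t^2 + 17*t - 10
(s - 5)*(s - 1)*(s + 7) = s^3 + s^2 - 37*s + 35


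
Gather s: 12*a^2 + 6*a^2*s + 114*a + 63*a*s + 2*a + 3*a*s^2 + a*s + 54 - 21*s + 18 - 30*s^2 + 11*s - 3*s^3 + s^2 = 12*a^2 + 116*a - 3*s^3 + s^2*(3*a - 29) + s*(6*a^2 + 64*a - 10) + 72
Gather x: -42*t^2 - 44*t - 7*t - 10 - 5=-42*t^2 - 51*t - 15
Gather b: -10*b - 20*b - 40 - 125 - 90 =-30*b - 255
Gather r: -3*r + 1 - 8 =-3*r - 7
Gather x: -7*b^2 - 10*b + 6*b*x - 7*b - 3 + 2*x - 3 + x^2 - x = -7*b^2 - 17*b + x^2 + x*(6*b + 1) - 6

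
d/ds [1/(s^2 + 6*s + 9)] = 2*(-s - 3)/(s^2 + 6*s + 9)^2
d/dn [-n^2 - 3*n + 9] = -2*n - 3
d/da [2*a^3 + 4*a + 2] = 6*a^2 + 4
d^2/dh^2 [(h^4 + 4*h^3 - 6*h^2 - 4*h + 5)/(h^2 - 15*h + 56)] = 2*(h^6 - 45*h^5 + 843*h^4 - 6138*h^3 + 9759*h^2 + 38079*h - 21331)/(h^6 - 45*h^5 + 843*h^4 - 8415*h^3 + 47208*h^2 - 141120*h + 175616)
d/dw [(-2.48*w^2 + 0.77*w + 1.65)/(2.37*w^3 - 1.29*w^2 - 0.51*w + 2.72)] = (5.8776*w^4 - 3.6498*w^3 - 9.4734*w^2 - 9.2342*w + 2.9359)/(5.6169*w^6 - 6.1146*w^5 - 0.7533*w^4 + 14.2086*w^3 - 6.7575*w^2 - 2.7744*w + 7.3984)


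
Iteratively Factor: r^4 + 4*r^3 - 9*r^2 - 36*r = (r - 3)*(r^3 + 7*r^2 + 12*r) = r*(r - 3)*(r^2 + 7*r + 12) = r*(r - 3)*(r + 3)*(r + 4)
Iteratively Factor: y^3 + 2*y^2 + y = (y + 1)*(y^2 + y) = y*(y + 1)*(y + 1)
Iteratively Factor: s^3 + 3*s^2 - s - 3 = (s - 1)*(s^2 + 4*s + 3) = (s - 1)*(s + 3)*(s + 1)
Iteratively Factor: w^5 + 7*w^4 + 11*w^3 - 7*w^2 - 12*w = (w)*(w^4 + 7*w^3 + 11*w^2 - 7*w - 12) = w*(w + 4)*(w^3 + 3*w^2 - w - 3) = w*(w - 1)*(w + 4)*(w^2 + 4*w + 3) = w*(w - 1)*(w + 3)*(w + 4)*(w + 1)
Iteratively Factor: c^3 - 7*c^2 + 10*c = (c - 5)*(c^2 - 2*c) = (c - 5)*(c - 2)*(c)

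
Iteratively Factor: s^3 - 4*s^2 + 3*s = (s - 3)*(s^2 - s) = s*(s - 3)*(s - 1)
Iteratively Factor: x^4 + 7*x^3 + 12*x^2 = (x + 4)*(x^3 + 3*x^2) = (x + 3)*(x + 4)*(x^2) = x*(x + 3)*(x + 4)*(x)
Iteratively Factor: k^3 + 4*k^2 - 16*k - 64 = (k + 4)*(k^2 - 16) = (k + 4)^2*(k - 4)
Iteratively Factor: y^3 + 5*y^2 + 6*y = (y + 3)*(y^2 + 2*y) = (y + 2)*(y + 3)*(y)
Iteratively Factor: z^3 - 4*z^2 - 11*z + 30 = (z - 2)*(z^2 - 2*z - 15) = (z - 5)*(z - 2)*(z + 3)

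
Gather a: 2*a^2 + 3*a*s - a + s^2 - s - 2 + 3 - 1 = 2*a^2 + a*(3*s - 1) + s^2 - s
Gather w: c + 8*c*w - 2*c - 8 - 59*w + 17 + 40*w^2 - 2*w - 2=-c + 40*w^2 + w*(8*c - 61) + 7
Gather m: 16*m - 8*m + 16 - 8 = 8*m + 8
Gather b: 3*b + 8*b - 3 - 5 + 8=11*b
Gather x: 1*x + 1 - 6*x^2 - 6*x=-6*x^2 - 5*x + 1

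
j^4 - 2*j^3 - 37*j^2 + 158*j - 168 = (j - 4)*(j - 3)*(j - 2)*(j + 7)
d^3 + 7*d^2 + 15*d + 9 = (d + 1)*(d + 3)^2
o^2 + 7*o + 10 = (o + 2)*(o + 5)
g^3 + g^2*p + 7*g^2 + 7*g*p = g*(g + 7)*(g + p)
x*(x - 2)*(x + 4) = x^3 + 2*x^2 - 8*x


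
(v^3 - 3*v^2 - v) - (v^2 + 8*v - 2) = v^3 - 4*v^2 - 9*v + 2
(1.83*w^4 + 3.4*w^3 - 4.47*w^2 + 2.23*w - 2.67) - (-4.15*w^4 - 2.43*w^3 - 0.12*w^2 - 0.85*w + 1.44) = 5.98*w^4 + 5.83*w^3 - 4.35*w^2 + 3.08*w - 4.11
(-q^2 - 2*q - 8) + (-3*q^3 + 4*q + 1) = -3*q^3 - q^2 + 2*q - 7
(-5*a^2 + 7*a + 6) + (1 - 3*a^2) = -8*a^2 + 7*a + 7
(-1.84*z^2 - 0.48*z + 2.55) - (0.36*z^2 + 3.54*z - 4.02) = -2.2*z^2 - 4.02*z + 6.57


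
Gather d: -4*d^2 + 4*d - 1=-4*d^2 + 4*d - 1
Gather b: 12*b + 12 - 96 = 12*b - 84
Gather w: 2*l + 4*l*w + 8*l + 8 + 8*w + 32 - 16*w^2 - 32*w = 10*l - 16*w^2 + w*(4*l - 24) + 40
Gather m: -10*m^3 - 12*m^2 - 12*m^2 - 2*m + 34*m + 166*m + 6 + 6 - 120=-10*m^3 - 24*m^2 + 198*m - 108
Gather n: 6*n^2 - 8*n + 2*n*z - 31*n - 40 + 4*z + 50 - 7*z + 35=6*n^2 + n*(2*z - 39) - 3*z + 45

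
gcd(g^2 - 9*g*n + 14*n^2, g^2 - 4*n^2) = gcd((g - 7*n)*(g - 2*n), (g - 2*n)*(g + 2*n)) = g - 2*n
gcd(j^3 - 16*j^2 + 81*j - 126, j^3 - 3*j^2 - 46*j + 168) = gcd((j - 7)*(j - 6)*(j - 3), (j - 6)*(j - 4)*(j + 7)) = j - 6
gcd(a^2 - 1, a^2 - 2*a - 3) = a + 1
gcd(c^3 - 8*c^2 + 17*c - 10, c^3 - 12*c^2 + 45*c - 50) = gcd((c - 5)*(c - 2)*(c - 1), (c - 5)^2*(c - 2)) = c^2 - 7*c + 10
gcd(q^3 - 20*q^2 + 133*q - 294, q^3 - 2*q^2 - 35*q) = q - 7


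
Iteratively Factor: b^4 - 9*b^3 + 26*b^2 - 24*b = (b)*(b^3 - 9*b^2 + 26*b - 24) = b*(b - 2)*(b^2 - 7*b + 12) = b*(b - 4)*(b - 2)*(b - 3)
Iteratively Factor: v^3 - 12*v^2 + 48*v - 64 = (v - 4)*(v^2 - 8*v + 16) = (v - 4)^2*(v - 4)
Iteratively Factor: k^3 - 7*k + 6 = (k + 3)*(k^2 - 3*k + 2) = (k - 2)*(k + 3)*(k - 1)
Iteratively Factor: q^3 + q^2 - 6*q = (q - 2)*(q^2 + 3*q) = (q - 2)*(q + 3)*(q)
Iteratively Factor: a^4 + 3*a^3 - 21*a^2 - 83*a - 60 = (a + 1)*(a^3 + 2*a^2 - 23*a - 60) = (a - 5)*(a + 1)*(a^2 + 7*a + 12) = (a - 5)*(a + 1)*(a + 4)*(a + 3)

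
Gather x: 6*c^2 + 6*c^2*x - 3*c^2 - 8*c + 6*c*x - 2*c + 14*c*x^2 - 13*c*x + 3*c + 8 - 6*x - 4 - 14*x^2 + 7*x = 3*c^2 - 7*c + x^2*(14*c - 14) + x*(6*c^2 - 7*c + 1) + 4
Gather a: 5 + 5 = 10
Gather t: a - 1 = a - 1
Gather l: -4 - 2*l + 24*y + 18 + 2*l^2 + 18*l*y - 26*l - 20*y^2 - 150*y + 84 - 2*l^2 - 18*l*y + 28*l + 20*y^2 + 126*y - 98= 0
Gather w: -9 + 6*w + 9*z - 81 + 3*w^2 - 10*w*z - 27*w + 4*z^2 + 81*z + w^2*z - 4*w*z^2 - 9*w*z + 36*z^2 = w^2*(z + 3) + w*(-4*z^2 - 19*z - 21) + 40*z^2 + 90*z - 90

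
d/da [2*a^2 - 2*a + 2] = 4*a - 2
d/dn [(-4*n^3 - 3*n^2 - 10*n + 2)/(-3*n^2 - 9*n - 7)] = (12*n^4 + 72*n^3 + 81*n^2 + 54*n + 88)/(9*n^4 + 54*n^3 + 123*n^2 + 126*n + 49)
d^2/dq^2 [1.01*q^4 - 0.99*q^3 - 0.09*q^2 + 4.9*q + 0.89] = 12.12*q^2 - 5.94*q - 0.18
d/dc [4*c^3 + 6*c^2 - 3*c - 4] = 12*c^2 + 12*c - 3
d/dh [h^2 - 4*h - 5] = 2*h - 4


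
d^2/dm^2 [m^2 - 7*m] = 2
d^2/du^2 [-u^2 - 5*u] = -2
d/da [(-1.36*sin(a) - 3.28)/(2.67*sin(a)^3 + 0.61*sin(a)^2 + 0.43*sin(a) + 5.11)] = (7.2624*sin(a)^3 + 27.1024*sin(a)^2 + 4.0016*sin(a) - 5.5392)*cos(a)/(7.1289*sin(a)^6 + 3.2574*sin(a)^5 + 2.6683*sin(a)^4 + 27.812*sin(a)^3 + 6.4191*sin(a)^2 + 4.3946*sin(a) + 26.1121)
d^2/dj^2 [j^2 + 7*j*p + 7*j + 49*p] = 2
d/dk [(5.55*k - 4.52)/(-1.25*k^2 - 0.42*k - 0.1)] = (6.9375*k^2 - 11.3*k - 2.4534)/(1.5625*k^4 + 1.05*k^3 + 0.4264*k^2 + 0.084*k + 0.01)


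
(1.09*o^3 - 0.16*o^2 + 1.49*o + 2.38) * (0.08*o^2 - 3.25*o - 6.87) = 0.0872*o^5 - 3.5553*o^4 - 6.8491*o^3 - 3.5529*o^2 - 17.9713*o - 16.3506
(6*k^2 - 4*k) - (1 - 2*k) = 6*k^2 - 2*k - 1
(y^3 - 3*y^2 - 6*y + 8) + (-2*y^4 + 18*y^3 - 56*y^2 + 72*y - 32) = -2*y^4 + 19*y^3 - 59*y^2 + 66*y - 24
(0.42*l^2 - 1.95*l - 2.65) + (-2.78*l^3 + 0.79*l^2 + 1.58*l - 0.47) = -2.78*l^3 + 1.21*l^2 - 0.37*l - 3.12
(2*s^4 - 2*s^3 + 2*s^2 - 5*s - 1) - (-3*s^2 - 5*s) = 2*s^4 - 2*s^3 + 5*s^2 - 1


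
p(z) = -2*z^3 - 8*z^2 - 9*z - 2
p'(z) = -6*z^2 - 16*z - 9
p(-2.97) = 6.56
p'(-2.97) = -14.41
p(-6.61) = 285.56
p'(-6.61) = -165.39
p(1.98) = -66.71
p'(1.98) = -64.20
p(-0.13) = -0.96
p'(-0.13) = -7.02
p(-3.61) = 20.32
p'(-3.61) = -29.43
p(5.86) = -731.92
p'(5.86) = -308.80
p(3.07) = -162.90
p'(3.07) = -114.67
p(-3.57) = 19.17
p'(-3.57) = -28.35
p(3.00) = -155.00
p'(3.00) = -111.00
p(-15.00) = 5083.00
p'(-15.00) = -1119.00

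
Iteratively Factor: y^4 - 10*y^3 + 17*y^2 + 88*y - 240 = (y - 5)*(y^3 - 5*y^2 - 8*y + 48) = (y - 5)*(y - 4)*(y^2 - y - 12) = (y - 5)*(y - 4)^2*(y + 3)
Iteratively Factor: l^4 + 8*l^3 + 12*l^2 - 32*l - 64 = (l + 2)*(l^3 + 6*l^2 - 32) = (l - 2)*(l + 2)*(l^2 + 8*l + 16) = (l - 2)*(l + 2)*(l + 4)*(l + 4)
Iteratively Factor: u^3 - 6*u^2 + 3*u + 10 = (u - 2)*(u^2 - 4*u - 5) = (u - 5)*(u - 2)*(u + 1)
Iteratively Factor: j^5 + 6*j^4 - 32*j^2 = (j - 2)*(j^4 + 8*j^3 + 16*j^2) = j*(j - 2)*(j^3 + 8*j^2 + 16*j) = j^2*(j - 2)*(j^2 + 8*j + 16) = j^2*(j - 2)*(j + 4)*(j + 4)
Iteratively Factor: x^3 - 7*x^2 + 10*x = (x - 5)*(x^2 - 2*x) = (x - 5)*(x - 2)*(x)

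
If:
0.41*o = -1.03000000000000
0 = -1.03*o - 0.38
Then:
No Solution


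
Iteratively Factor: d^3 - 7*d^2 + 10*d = (d - 2)*(d^2 - 5*d) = (d - 5)*(d - 2)*(d)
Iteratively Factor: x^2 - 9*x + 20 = (x - 5)*(x - 4)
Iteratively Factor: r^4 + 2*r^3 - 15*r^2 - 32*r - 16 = (r - 4)*(r^3 + 6*r^2 + 9*r + 4) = (r - 4)*(r + 1)*(r^2 + 5*r + 4) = (r - 4)*(r + 1)^2*(r + 4)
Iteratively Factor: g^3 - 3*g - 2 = (g + 1)*(g^2 - g - 2) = (g + 1)^2*(g - 2)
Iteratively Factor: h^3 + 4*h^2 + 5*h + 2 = (h + 1)*(h^2 + 3*h + 2) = (h + 1)*(h + 2)*(h + 1)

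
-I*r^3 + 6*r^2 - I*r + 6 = (r - I)*(r + 6*I)*(-I*r + 1)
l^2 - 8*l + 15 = (l - 5)*(l - 3)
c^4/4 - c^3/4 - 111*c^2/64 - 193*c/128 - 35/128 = (c/4 + 1/4)*(c - 7/2)*(c + 1/4)*(c + 5/4)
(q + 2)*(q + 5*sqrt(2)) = q^2 + 2*q + 5*sqrt(2)*q + 10*sqrt(2)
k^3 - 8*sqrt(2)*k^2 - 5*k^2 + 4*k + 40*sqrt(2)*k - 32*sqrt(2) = (k - 4)*(k - 1)*(k - 8*sqrt(2))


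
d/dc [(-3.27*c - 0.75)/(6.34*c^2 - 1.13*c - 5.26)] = (20.7318*c^2 + 9.51*c + 16.3527)/(40.1956*c^4 - 14.3284*c^3 - 65.4199*c^2 + 11.8876*c + 27.6676)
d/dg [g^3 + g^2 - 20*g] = 3*g^2 + 2*g - 20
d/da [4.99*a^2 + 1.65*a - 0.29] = 9.98*a + 1.65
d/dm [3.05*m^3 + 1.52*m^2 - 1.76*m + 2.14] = 9.15*m^2 + 3.04*m - 1.76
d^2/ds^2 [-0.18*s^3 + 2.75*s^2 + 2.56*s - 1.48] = 5.5 - 1.08*s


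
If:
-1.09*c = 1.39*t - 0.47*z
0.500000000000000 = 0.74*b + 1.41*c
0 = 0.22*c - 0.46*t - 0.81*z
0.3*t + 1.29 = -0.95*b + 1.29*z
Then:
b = -0.66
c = 0.70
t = -0.41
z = 0.42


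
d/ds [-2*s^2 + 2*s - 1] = 2 - 4*s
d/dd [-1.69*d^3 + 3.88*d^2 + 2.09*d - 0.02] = -5.07*d^2 + 7.76*d + 2.09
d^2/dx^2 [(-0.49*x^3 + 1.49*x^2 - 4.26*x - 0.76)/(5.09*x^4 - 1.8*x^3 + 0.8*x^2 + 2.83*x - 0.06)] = (-25.389938*x^9 + 231.618414*x^8 - 1394.358672*x^7 + 325.604482*x^6 - 254.12502*x^5 + 376.833276*x^4 - 118.04901*x^3 + 23.974284*x^2 - 11.068824*x - 13.682456)/(131.872229*x^12 - 139.90374*x^11 + 111.65424*x^10 + 170.150169*x^9 - 142.685418*x^8 + 96.49248*x^7 + 96.307583*x^6 - 42.481752*x^5 + 20.994972*x^4 + 21.830707*x^3 - 1.432962*x^2 + 0.030564*x - 0.000216)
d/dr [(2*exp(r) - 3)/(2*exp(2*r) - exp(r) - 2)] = (-(2*exp(r) - 3)*(4*exp(r) - 1) + 4*exp(2*r) - 2*exp(r) - 4)*exp(r)/(-2*exp(2*r) + exp(r) + 2)^2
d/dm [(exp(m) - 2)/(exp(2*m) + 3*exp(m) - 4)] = (-exp(2*m) + 4*exp(m) + 2)*exp(m)/(exp(4*m) + 6*exp(3*m) + exp(2*m) - 24*exp(m) + 16)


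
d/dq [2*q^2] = 4*q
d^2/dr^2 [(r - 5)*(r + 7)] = 2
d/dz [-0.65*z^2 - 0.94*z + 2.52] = -1.3*z - 0.94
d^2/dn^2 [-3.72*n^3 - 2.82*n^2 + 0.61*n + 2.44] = -22.32*n - 5.64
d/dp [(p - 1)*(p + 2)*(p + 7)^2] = 4*p^3 + 45*p^2 + 122*p + 21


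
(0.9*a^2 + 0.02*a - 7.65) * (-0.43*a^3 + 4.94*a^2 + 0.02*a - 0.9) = -0.387*a^5 + 4.4374*a^4 + 3.4063*a^3 - 38.6006*a^2 - 0.171*a + 6.885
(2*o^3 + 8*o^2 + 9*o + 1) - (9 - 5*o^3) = 7*o^3 + 8*o^2 + 9*o - 8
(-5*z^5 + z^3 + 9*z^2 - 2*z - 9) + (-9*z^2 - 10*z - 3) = -5*z^5 + z^3 - 12*z - 12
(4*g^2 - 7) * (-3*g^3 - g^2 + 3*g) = -12*g^5 - 4*g^4 + 33*g^3 + 7*g^2 - 21*g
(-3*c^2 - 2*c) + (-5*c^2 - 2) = -8*c^2 - 2*c - 2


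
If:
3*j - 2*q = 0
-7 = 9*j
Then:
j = -7/9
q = -7/6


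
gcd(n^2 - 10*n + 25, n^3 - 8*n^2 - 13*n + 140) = n - 5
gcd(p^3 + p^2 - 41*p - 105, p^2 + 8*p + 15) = p^2 + 8*p + 15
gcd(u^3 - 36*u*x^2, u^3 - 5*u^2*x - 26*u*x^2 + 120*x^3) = -u + 6*x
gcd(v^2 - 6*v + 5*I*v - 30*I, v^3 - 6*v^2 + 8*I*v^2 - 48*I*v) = v - 6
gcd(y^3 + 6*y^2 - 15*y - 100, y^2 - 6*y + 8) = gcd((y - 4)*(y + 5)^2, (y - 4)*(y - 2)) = y - 4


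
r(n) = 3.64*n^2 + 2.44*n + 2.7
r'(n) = 7.28*n + 2.44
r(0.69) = 6.12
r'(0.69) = 7.46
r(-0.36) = 2.29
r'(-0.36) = -0.18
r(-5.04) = 82.86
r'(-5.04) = -34.25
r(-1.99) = 12.26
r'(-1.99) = -12.05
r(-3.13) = 30.72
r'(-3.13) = -20.35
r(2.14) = 24.59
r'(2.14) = 18.02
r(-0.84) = 3.22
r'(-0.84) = -3.68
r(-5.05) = 83.21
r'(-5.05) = -34.32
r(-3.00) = 28.14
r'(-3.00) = -19.40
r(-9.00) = 275.58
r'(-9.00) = -63.08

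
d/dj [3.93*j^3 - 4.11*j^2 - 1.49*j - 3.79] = 11.79*j^2 - 8.22*j - 1.49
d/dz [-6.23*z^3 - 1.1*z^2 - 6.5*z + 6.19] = -18.69*z^2 - 2.2*z - 6.5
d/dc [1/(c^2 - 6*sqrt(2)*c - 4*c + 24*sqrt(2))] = 2*(-c + 2 + 3*sqrt(2))/(c^2 - 6*sqrt(2)*c - 4*c + 24*sqrt(2))^2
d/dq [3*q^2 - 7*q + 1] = 6*q - 7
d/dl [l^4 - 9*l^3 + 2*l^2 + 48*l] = 4*l^3 - 27*l^2 + 4*l + 48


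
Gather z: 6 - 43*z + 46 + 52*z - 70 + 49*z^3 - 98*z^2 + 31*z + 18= 49*z^3 - 98*z^2 + 40*z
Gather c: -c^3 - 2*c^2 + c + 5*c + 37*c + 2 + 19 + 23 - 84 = -c^3 - 2*c^2 + 43*c - 40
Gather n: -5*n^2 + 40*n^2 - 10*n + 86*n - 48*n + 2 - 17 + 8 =35*n^2 + 28*n - 7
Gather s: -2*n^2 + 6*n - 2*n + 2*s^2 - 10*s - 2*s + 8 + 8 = -2*n^2 + 4*n + 2*s^2 - 12*s + 16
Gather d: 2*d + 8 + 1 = 2*d + 9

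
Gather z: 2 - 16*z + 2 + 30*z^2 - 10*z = 30*z^2 - 26*z + 4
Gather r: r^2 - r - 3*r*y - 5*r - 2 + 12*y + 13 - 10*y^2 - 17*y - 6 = r^2 + r*(-3*y - 6) - 10*y^2 - 5*y + 5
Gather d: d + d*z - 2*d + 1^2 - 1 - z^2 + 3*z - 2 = d*(z - 1) - z^2 + 3*z - 2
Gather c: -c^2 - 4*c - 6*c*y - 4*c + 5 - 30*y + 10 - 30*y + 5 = -c^2 + c*(-6*y - 8) - 60*y + 20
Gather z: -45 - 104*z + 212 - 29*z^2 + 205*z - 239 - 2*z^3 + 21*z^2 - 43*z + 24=-2*z^3 - 8*z^2 + 58*z - 48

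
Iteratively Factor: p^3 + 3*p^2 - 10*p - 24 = (p - 3)*(p^2 + 6*p + 8) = (p - 3)*(p + 2)*(p + 4)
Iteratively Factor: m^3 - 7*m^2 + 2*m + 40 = (m + 2)*(m^2 - 9*m + 20) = (m - 4)*(m + 2)*(m - 5)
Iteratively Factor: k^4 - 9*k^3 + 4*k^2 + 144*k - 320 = (k - 4)*(k^3 - 5*k^2 - 16*k + 80) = (k - 5)*(k - 4)*(k^2 - 16) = (k - 5)*(k - 4)*(k + 4)*(k - 4)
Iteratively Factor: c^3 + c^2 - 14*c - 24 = (c + 3)*(c^2 - 2*c - 8) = (c - 4)*(c + 3)*(c + 2)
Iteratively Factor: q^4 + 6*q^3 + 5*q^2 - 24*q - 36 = (q - 2)*(q^3 + 8*q^2 + 21*q + 18) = (q - 2)*(q + 3)*(q^2 + 5*q + 6) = (q - 2)*(q + 3)^2*(q + 2)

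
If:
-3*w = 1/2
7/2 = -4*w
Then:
No Solution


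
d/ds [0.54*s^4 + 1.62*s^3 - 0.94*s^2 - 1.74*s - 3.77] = 2.16*s^3 + 4.86*s^2 - 1.88*s - 1.74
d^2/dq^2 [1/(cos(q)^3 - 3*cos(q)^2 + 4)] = 3*(-12*sin(q)^4 + 24*sin(q)^2 - 3*cos(q) - cos(3*q) - 4)/(4*(cos(q) - 2)^4*(cos(q) + 1)^3)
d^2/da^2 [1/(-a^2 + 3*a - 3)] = 2*(a^2 - 3*a - (2*a - 3)^2 + 3)/(a^2 - 3*a + 3)^3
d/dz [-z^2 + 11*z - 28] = 11 - 2*z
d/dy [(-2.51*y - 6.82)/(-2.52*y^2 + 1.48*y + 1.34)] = (-6.3252*y^2 - 34.3728*y + 6.7302)/(6.3504*y^4 - 7.4592*y^3 - 4.5632*y^2 + 3.9664*y + 1.7956)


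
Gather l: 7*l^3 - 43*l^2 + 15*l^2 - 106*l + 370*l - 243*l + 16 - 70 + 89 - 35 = 7*l^3 - 28*l^2 + 21*l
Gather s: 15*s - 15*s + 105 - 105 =0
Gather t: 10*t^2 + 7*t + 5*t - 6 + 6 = 10*t^2 + 12*t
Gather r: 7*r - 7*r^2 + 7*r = -7*r^2 + 14*r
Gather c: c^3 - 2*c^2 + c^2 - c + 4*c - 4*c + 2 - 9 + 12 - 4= c^3 - c^2 - c + 1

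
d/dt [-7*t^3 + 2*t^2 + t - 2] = -21*t^2 + 4*t + 1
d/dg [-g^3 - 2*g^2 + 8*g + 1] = -3*g^2 - 4*g + 8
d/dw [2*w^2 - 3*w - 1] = 4*w - 3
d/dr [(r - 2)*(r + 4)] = 2*r + 2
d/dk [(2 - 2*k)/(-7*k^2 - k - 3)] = 2*(7*k^2 + k - (k - 1)*(14*k + 1) + 3)/(7*k^2 + k + 3)^2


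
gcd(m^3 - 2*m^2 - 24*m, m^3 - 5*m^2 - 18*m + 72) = m^2 - 2*m - 24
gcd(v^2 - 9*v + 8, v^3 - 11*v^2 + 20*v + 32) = v - 8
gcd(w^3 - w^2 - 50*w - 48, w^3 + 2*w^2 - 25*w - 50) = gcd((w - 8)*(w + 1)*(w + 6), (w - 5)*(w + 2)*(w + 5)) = 1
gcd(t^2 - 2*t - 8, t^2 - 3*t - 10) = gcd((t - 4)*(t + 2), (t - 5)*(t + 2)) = t + 2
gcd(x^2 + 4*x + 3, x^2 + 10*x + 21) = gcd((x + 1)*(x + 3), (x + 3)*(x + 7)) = x + 3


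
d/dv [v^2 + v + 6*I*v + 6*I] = 2*v + 1 + 6*I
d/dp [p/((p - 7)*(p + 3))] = (-p^2 - 21)/(p^4 - 8*p^3 - 26*p^2 + 168*p + 441)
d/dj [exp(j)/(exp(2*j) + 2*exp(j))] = -exp(j)/(exp(j) + 2)^2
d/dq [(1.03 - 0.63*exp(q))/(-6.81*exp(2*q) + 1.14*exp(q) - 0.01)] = (-4.2903*exp(2*q) + 14.0286*exp(q) - 1.1679)*exp(q)/(46.3761*exp(4*q) - 15.5268*exp(3*q) + 1.4358*exp(2*q) - 0.0228*exp(q) + 0.0001)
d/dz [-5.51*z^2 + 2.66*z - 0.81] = 2.66 - 11.02*z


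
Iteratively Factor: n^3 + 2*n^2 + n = (n + 1)*(n^2 + n) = n*(n + 1)*(n + 1)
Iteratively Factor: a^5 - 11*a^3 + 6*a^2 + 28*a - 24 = (a + 2)*(a^4 - 2*a^3 - 7*a^2 + 20*a - 12) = (a - 2)*(a + 2)*(a^3 - 7*a + 6) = (a - 2)*(a - 1)*(a + 2)*(a^2 + a - 6) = (a - 2)*(a - 1)*(a + 2)*(a + 3)*(a - 2)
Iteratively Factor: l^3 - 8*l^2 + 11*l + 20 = (l - 4)*(l^2 - 4*l - 5) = (l - 5)*(l - 4)*(l + 1)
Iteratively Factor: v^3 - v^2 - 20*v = (v + 4)*(v^2 - 5*v) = v*(v + 4)*(v - 5)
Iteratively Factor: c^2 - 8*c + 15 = (c - 3)*(c - 5)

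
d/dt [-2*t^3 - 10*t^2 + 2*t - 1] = -6*t^2 - 20*t + 2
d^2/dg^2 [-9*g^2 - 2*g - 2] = -18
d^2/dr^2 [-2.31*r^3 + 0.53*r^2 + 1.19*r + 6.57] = 1.06 - 13.86*r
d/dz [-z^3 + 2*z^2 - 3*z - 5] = -3*z^2 + 4*z - 3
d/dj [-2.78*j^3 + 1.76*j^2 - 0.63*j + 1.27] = -8.34*j^2 + 3.52*j - 0.63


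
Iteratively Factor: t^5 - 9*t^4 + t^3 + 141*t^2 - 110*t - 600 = (t - 4)*(t^4 - 5*t^3 - 19*t^2 + 65*t + 150) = (t - 5)*(t - 4)*(t^3 - 19*t - 30) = (t - 5)*(t - 4)*(t + 2)*(t^2 - 2*t - 15) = (t - 5)*(t - 4)*(t + 2)*(t + 3)*(t - 5)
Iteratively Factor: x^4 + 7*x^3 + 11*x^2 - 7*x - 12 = (x + 1)*(x^3 + 6*x^2 + 5*x - 12) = (x - 1)*(x + 1)*(x^2 + 7*x + 12) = (x - 1)*(x + 1)*(x + 4)*(x + 3)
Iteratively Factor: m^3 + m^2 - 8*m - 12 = (m - 3)*(m^2 + 4*m + 4) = (m - 3)*(m + 2)*(m + 2)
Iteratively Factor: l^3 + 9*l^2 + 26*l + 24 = (l + 2)*(l^2 + 7*l + 12) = (l + 2)*(l + 3)*(l + 4)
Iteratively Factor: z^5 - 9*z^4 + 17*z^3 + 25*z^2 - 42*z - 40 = (z - 5)*(z^4 - 4*z^3 - 3*z^2 + 10*z + 8) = (z - 5)*(z - 4)*(z^3 - 3*z - 2) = (z - 5)*(z - 4)*(z + 1)*(z^2 - z - 2) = (z - 5)*(z - 4)*(z - 2)*(z + 1)*(z + 1)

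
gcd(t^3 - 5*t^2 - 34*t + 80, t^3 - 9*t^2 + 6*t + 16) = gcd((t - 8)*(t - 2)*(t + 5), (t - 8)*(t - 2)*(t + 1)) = t^2 - 10*t + 16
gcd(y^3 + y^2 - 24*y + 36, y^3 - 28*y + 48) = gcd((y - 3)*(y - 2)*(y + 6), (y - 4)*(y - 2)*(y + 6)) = y^2 + 4*y - 12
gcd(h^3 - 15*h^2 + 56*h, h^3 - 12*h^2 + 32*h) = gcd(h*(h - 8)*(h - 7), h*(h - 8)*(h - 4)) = h^2 - 8*h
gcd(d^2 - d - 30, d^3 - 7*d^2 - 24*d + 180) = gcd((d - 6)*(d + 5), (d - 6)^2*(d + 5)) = d^2 - d - 30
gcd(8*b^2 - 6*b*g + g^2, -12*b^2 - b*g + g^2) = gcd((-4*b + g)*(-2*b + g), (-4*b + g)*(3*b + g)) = 4*b - g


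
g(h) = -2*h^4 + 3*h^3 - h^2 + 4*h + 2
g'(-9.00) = 6583.00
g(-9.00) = -15424.00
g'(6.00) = -1412.00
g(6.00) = -1954.00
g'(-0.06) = 4.15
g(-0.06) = 1.76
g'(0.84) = 3.93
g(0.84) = 5.44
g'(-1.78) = 81.19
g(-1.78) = -45.29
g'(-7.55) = 3975.07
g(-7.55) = -7874.88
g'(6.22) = -1585.38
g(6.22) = -2283.47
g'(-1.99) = 106.67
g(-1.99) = -64.93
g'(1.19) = 0.88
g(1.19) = 6.39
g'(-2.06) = 116.25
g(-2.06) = -72.73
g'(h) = -8*h^3 + 9*h^2 - 2*h + 4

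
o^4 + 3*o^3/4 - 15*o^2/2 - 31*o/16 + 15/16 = (o - 5/2)*(o - 1/4)*(o + 1/2)*(o + 3)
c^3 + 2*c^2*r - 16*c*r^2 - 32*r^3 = (c - 4*r)*(c + 2*r)*(c + 4*r)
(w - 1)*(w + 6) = w^2 + 5*w - 6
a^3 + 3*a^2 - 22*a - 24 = (a - 4)*(a + 1)*(a + 6)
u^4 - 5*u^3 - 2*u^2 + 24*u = u*(u - 4)*(u - 3)*(u + 2)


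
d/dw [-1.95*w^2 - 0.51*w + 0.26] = -3.9*w - 0.51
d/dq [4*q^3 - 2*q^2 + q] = 12*q^2 - 4*q + 1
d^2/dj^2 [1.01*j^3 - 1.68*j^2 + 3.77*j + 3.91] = 6.06*j - 3.36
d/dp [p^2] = 2*p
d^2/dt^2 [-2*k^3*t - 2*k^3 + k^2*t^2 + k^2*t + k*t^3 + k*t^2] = 2*k*(k + 3*t + 1)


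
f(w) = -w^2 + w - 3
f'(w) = 1 - 2*w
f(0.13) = -2.89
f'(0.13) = 0.74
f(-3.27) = -16.96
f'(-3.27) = 7.54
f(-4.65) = -29.27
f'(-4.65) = 10.30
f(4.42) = -18.12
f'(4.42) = -7.84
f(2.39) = -6.32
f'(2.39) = -3.78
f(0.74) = -2.81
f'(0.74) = -0.48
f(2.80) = -8.04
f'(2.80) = -4.60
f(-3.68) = -20.22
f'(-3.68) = 8.36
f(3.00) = -9.00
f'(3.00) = -5.00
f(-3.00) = -15.00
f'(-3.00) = 7.00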